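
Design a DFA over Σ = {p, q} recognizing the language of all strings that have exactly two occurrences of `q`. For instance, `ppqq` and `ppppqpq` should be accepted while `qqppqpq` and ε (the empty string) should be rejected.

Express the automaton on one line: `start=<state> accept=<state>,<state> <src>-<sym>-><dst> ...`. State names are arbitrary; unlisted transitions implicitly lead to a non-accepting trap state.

start=A accept=C A-p->A A-q->B B-p->B B-q->C C-p->C C-q->D D-p->D D-q->D

Count `q`s, saturating at 3: states A through C mean 0 through 2 `q`s seen; D means more than 2. Each `q` increments (capped at D); other symbols loop. Accept from {C}.
A 4-state machine:
       p  q 
>  A   A  B 
   B   B  C 
 * C   C  D 
   D   D  D 
(> = start, * = accepting)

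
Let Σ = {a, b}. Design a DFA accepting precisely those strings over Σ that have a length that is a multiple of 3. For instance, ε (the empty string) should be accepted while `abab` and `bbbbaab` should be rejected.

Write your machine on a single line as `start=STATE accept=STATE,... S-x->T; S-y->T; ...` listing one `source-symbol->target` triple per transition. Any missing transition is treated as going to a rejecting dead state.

Count input length modulo 3: every symbol advances one step around the cycle q0 → q1 → q2 → q0. Accept at q0.
3 states suffice.
        a   b  
>* q0   q1  q1 
   q1   q2  q2 
   q2   q0  q0 
(> = start, * = accepting)

start=q0; accept=q0; q0-a->q1; q0-b->q1; q1-a->q2; q1-b->q2; q2-a->q0; q2-b->q0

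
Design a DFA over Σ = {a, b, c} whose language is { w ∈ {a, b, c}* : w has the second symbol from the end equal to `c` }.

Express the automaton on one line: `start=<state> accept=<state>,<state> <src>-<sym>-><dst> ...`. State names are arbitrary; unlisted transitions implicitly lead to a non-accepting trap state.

Because acceptance depends on a position counted from the end, the machine has to buffer the most recent 2 symbols. Make each state the string of the last up-to-2 symbols read; on input `x` shift the window left and append `x`. Accept when the buffered window has length 2 and begins with `c`.
With 13 states:
          a    b    c  
>  s0     s1   s2   s3 
   s1     s4   s5   s6 
   s2     s7   s8   s9 
   s3    s10  s11  s12 
   s4     s4   s5   s6 
   s5     s7   s8   s9 
   s6    s10  s11  s12 
   s7     s4   s5   s6 
   s8     s7   s8   s9 
   s9    s10  s11  s12 
 * s10    s4   s5   s6 
 * s11    s7   s8   s9 
 * s12   s10  s11  s12 
(> = start, * = accepting)

start=s0 accept=s10,s11,s12 s0-a->s1 s0-b->s2 s0-c->s3 s1-a->s4 s1-b->s5 s1-c->s6 s2-a->s7 s2-b->s8 s2-c->s9 s3-a->s10 s3-b->s11 s3-c->s12 s4-a->s4 s4-b->s5 s4-c->s6 s5-a->s7 s5-b->s8 s5-c->s9 s6-a->s10 s6-b->s11 s6-c->s12 s7-a->s4 s7-b->s5 s7-c->s6 s8-a->s7 s8-b->s8 s8-c->s9 s9-a->s10 s9-b->s11 s9-c->s12 s10-a->s4 s10-b->s5 s10-c->s6 s11-a->s7 s11-b->s8 s11-c->s9 s12-a->s10 s12-b->s11 s12-c->s12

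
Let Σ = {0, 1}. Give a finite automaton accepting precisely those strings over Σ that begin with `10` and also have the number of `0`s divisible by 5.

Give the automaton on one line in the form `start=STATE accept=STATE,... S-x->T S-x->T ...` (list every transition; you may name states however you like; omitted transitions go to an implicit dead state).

Handle the two conditions separately and then intersect. One (4 states) tracks whether the input so far still matches the prefix `10`; the other (5 states) tracks the count of `0`s modulo 5. Each combined state is a pair, one component from each; accept when both components accept. Equivalent product states are then merged.
An 8-state machine:
        0   1  
>  s0   s1  s2 
   s1   s1  s1 
   s2   s3  s1 
   s3   s4  s3 
   s4   s5  s4 
   s5   s6  s5 
   s6   s7  s6 
 * s7   s3  s7 
(> = start, * = accepting)

start=s0 accept=s7 s0-0->s1 s0-1->s2 s1-0->s1 s1-1->s1 s2-0->s3 s2-1->s1 s3-0->s4 s3-1->s3 s4-0->s5 s4-1->s4 s5-0->s6 s5-1->s5 s6-0->s7 s6-1->s6 s7-0->s3 s7-1->s7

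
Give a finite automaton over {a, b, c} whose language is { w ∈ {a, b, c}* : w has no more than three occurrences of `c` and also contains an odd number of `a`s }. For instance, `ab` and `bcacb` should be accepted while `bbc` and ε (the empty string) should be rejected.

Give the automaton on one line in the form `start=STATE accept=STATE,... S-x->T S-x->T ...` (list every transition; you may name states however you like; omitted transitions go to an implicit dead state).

Run two small machines in parallel and take their product. The first has 5 states tracking the count of `c`s, saturating at 4; the second has 2 states tracking the count of `a`s modulo 2. A product state is a pair (one from each), accepting exactly when both do.
10 states suffice.
        a   b   c  
>  S0   S1  S0  S2 
 * S1   S0  S1  S3 
   S2   S3  S2  S4 
 * S3   S2  S3  S5 
   S4   S5  S4  S6 
 * S5   S4  S5  S7 
   S6   S7  S6  S8 
 * S7   S6  S7  S9 
   S8   S9  S8  S8 
   S9   S8  S9  S9 
(> = start, * = accepting)

start=S0 accept=S1,S3,S5,S7 S0-a->S1 S0-b->S0 S0-c->S2 S1-a->S0 S1-b->S1 S1-c->S3 S2-a->S3 S2-b->S2 S2-c->S4 S3-a->S2 S3-b->S3 S3-c->S5 S4-a->S5 S4-b->S4 S4-c->S6 S5-a->S4 S5-b->S5 S5-c->S7 S6-a->S7 S6-b->S6 S6-c->S8 S7-a->S6 S7-b->S7 S7-c->S9 S8-a->S9 S8-b->S8 S8-c->S8 S9-a->S8 S9-b->S9 S9-c->S9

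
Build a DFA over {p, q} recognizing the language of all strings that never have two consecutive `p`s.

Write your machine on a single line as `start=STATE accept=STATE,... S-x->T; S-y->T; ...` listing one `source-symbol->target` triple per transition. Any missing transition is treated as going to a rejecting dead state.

Track partial matches of the forbidden pattern `pp`. State S2 is a dead state reached once `pp` has occurred; every other state accepts. S0 means no part of `pp` is currently matched.
3 states suffice.
        p   q  
>* S0   S1  S0 
 * S1   S2  S0 
   S2   S2  S2 
(> = start, * = accepting)

start=S0; accept=S0,S1; S0-p->S1; S0-q->S0; S1-p->S2; S1-q->S0; S2-p->S2; S2-q->S2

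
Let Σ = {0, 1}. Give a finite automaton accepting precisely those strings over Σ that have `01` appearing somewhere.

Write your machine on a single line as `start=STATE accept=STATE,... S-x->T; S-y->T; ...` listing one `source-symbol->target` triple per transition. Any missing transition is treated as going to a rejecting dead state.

start=q0; accept=q2; q0-0->q1; q0-1->q0; q1-0->q1; q1-1->q2; q2-0->q2; q2-1->q2

Track how much of `01` has been matched so far: state q0 is no progress, q2 is the absorbing accept state reached once `01` has occurred. Intermediate states record partial matches; on a mismatch, fall back to the longest reusable overlap.
        0   1  
>  q0   q1  q0 
   q1   q1  q2 
 * q2   q2  q2 
(> = start, * = accepting)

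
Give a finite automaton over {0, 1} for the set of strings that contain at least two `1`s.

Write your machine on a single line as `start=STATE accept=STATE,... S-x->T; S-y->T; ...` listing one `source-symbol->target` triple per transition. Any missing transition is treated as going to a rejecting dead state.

Only the number of `1`s matters, and only up to 3. Make a chain S0 → S1 → S2 → S3 advanced by each `1` (with S3 absorbing); every other symbol self-loops. The accepting set is {S2, S3}.
        0   1  
>  S0   S0  S1 
   S1   S1  S2 
 * S2   S2  S3 
 * S3   S3  S3 
(> = start, * = accepting)

start=S0; accept=S2,S3; S0-0->S0; S0-1->S1; S1-0->S1; S1-1->S2; S2-0->S2; S2-1->S3; S3-0->S3; S3-1->S3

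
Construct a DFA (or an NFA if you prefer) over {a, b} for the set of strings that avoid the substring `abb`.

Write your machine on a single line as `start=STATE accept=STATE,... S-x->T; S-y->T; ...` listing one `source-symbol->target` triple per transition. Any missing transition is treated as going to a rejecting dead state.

start=S0; accept=S0,S1,S2; S0-a->S1; S0-b->S0; S1-a->S1; S1-b->S2; S2-a->S1; S2-b->S3; S3-a->S3; S3-b->S3

This is the complement of 'contains `abb`'. Use the same substring-matching states — S0 through S3 holding how much of `abb` has just been matched — but flip the accepting set: everything except the trap S3 accepts.
A 4-state machine:
        a   b  
>* S0   S1  S0 
 * S1   S1  S2 
 * S2   S1  S3 
   S3   S3  S3 
(> = start, * = accepting)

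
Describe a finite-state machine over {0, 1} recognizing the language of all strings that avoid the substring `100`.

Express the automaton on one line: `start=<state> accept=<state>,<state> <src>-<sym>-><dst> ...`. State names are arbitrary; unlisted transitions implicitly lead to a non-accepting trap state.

start=q0 accept=q0,q1,q2 q0-0->q0 q0-1->q1 q1-0->q2 q1-1->q1 q2-0->q3 q2-1->q1 q3-0->q3 q3-1->q3

Track partial matches of the forbidden pattern `100`. State q3 is a dead state reached once `100` has occurred; every other state accepts. q0 means no part of `100` is currently matched.
With 4 states:
        0   1  
>* q0   q0  q1 
 * q1   q2  q1 
 * q2   q3  q1 
   q3   q3  q3 
(> = start, * = accepting)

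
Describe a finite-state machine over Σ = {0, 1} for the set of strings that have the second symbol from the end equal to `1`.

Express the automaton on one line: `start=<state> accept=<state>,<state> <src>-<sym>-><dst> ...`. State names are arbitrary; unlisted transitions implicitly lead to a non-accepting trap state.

start=q0 accept=q5,q6 q0-0->q1 q0-1->q2 q1-0->q3 q1-1->q4 q2-0->q5 q2-1->q6 q3-0->q3 q3-1->q4 q4-0->q5 q4-1->q6 q5-0->q3 q5-1->q4 q6-0->q5 q6-1->q6

A DFA must remember the last 2 symbols (since which symbol is second-to-last isn't known until the input ends). Use one state per possible window of the last ≤2 symbols; accept from those whose window starts with `1`.
With 7 states:
        0   1  
>  q0   q1  q2 
   q1   q3  q4 
   q2   q5  q6 
   q3   q3  q4 
   q4   q5  q6 
 * q5   q3  q4 
 * q6   q5  q6 
(> = start, * = accepting)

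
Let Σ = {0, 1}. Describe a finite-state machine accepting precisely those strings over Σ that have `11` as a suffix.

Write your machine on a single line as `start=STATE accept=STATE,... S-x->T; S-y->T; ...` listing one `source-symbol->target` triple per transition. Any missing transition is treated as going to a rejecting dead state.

start=S0; accept=S2; S0-0->S0; S0-1->S1; S1-0->S0; S1-1->S2; S2-0->S0; S2-1->S2

Remember how much of `11` the current input suffix matches. State S0 means no match yet; S1 means the last symbol is `1`; S2 means the last 2 symbols are `11`. Only S2 accepts. On a mismatch, fall back to the longest proper suffix that is still a prefix of `11`.
        0   1  
>  S0   S0  S1 
   S1   S0  S2 
 * S2   S0  S2 
(> = start, * = accepting)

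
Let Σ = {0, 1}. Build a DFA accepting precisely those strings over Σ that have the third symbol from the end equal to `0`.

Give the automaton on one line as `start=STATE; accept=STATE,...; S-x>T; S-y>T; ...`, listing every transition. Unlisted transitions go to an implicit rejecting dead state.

start=S0; accept=S7,S8,S9,S10; S0-0>S1; S0-1>S2; S1-0>S3; S1-1>S4; S2-0>S5; S2-1>S6; S3-0>S7; S3-1>S8; S4-0>S9; S4-1>S10; S5-0>S11; S5-1>S12; S6-0>S13; S6-1>S14; S7-0>S7; S7-1>S8; S8-0>S9; S8-1>S10; S9-0>S11; S9-1>S12; S10-0>S13; S10-1>S14; S11-0>S7; S11-1>S8; S12-0>S9; S12-1>S10; S13-0>S11; S13-1>S12; S14-0>S13; S14-1>S14

A DFA must remember the last 3 symbols (since which symbol is third-to-last isn't known until the input ends). Use one state per possible window of the last ≤3 symbols; accept from those whose window starts with `0`.
15 states suffice.
          0    1  
>  S0     S1   S2 
   S1     S3   S4 
   S2     S5   S6 
   S3     S7   S8 
   S4     S9  S10 
   S5    S11  S12 
   S6    S13  S14 
 * S7     S7   S8 
 * S8     S9  S10 
 * S9    S11  S12 
 * S10   S13  S14 
   S11    S7   S8 
   S12    S9  S10 
   S13   S11  S12 
   S14   S13  S14 
(> = start, * = accepting)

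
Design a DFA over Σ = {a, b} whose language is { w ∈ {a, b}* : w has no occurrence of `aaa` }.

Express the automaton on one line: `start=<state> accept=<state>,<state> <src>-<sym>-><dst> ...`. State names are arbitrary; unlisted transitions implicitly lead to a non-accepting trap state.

start=S0 accept=S0,S1,S2 S0-a->S1 S0-b->S0 S1-a->S2 S1-b->S0 S2-a->S3 S2-b->S0 S3-a->S3 S3-b->S3

Track partial matches of the forbidden pattern `aaa`. State S3 is a dead state reached once `aaa` has occurred; every other state accepts. S0 means no part of `aaa` is currently matched.
A 4-state machine:
        a   b  
>* S0   S1  S0 
 * S1   S2  S0 
 * S2   S3  S0 
   S3   S3  S3 
(> = start, * = accepting)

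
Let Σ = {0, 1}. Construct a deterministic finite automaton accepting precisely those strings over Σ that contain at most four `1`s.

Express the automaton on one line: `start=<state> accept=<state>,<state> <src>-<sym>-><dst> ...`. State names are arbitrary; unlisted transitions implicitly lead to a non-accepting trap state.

start=s0 accept=s0,s1,s2,s3,s4 s0-0->s0 s0-1->s1 s1-0->s1 s1-1->s2 s2-0->s2 s2-1->s3 s3-0->s3 s3-1->s4 s4-0->s4 s4-1->s5 s5-0->s5 s5-1->s5

Count `1`s, saturating at 5: states s0 through s4 mean 0 through 4 `1`s seen; s5 means more than 4. Each `1` increments (capped at s5); other symbols loop. Accept from {s0, s1, s2, s3, s4}.
A 6-state machine:
        0   1  
>* s0   s0  s1 
 * s1   s1  s2 
 * s2   s2  s3 
 * s3   s3  s4 
 * s4   s4  s5 
   s5   s5  s5 
(> = start, * = accepting)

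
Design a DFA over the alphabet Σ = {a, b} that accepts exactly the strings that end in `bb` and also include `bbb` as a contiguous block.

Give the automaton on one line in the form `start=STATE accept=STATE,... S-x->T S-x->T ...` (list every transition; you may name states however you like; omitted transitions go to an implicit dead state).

Build one automaton per condition and run them in lockstep. The first has 3 states tracking how much of the suffix `bb` has currently been matched; the second has 4 states tracking whether and how much of `bbb` has been seen. A product state is a pair (one from each), accepting exactly when both do.
A 6-state machine:
        a   b  
>  s0   s0  s1 
   s1   s0  s2 
   s2   s0  s3 
 * s3   s4  s3 
   s4   s4  s5 
   s5   s4  s3 
(> = start, * = accepting)

start=s0 accept=s3 s0-a->s0 s0-b->s1 s1-a->s0 s1-b->s2 s2-a->s0 s2-b->s3 s3-a->s4 s3-b->s3 s4-a->s4 s4-b->s5 s5-a->s4 s5-b->s3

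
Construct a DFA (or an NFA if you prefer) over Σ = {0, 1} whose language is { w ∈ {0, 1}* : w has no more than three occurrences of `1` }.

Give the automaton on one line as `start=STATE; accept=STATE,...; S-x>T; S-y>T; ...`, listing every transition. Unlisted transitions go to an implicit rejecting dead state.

start=q0; accept=q0,q1,q2,q3; q0-0>q0; q0-1>q1; q1-0>q1; q1-1>q2; q2-0>q2; q2-1>q3; q3-0>q3; q3-1>q4; q4-0>q4; q4-1>q4

Count `1`s, saturating at 4: states q0 through q3 mean 0 through 3 `1`s seen; q4 means more than 3. Each `1` increments (capped at q4); other symbols loop. Accept from {q0, q1, q2, q3}.
A 5-state machine:
        0   1  
>* q0   q0  q1 
 * q1   q1  q2 
 * q2   q2  q3 
 * q3   q3  q4 
   q4   q4  q4 
(> = start, * = accepting)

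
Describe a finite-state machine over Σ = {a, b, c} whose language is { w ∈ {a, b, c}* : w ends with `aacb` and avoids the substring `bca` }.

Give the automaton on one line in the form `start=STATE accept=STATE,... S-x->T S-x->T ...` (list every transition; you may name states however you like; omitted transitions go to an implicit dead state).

Handle the two conditions separately and then intersect. One (5 states) tracks how much of the suffix `aacb` has currently been matched; the other (4 states) tracks partial matches of the forbidden pattern `bca`. Each combined state is a pair, one component from each; accept when both components accept.
12 states suffice.
          a    b    c  
>  q0     q1   q2   q0 
   q1     q3   q2   q0 
   q2     q1   q2   q4 
   q3     q3   q2   q5 
   q4     q6   q2   q0 
   q5     q1   q7   q0 
   q6     q8   q9   q9 
 * q7     q1   q2   q4 
   q8     q8   q9  q10 
   q9     q6   q9   q9 
   q10    q6  q11   q9 
   q11    q6   q9   q9 
(> = start, * = accepting)

start=q0 accept=q7 q0-a->q1 q0-b->q2 q0-c->q0 q1-a->q3 q1-b->q2 q1-c->q0 q2-a->q1 q2-b->q2 q2-c->q4 q3-a->q3 q3-b->q2 q3-c->q5 q4-a->q6 q4-b->q2 q4-c->q0 q5-a->q1 q5-b->q7 q5-c->q0 q6-a->q8 q6-b->q9 q6-c->q9 q7-a->q1 q7-b->q2 q7-c->q4 q8-a->q8 q8-b->q9 q8-c->q10 q9-a->q6 q9-b->q9 q9-c->q9 q10-a->q6 q10-b->q11 q10-c->q9 q11-a->q6 q11-b->q9 q11-c->q9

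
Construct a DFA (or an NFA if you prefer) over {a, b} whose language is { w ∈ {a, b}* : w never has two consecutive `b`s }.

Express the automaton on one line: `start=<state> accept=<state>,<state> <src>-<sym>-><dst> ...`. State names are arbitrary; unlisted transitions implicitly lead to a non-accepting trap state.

start=S0 accept=S0,S1 S0-a->S0 S0-b->S1 S1-a->S0 S1-b->S2 S2-a->S2 S2-b->S2

This is the complement of 'contains `bb`'. Use the same substring-matching states — S0 through S2 holding how much of `bb` has just been matched — but flip the accepting set: everything except the trap S2 accepts.
3 states suffice.
        a   b  
>* S0   S0  S1 
 * S1   S0  S2 
   S2   S2  S2 
(> = start, * = accepting)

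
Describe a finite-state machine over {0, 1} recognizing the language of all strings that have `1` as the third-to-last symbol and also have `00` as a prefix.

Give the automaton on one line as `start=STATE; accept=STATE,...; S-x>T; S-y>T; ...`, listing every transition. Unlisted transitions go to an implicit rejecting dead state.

start=s0; accept=s7,s8,s9,s10; s0-0>s1; s0-1>s2; s1-0>s3; s1-1>s2; s2-0>s2; s2-1>s2; s3-0>s3; s3-1>s4; s4-0>s5; s4-1>s6; s5-0>s7; s5-1>s8; s6-0>s9; s6-1>s10; s7-0>s3; s7-1>s4; s8-0>s5; s8-1>s6; s9-0>s7; s9-1>s8; s10-0>s9; s10-1>s10

Handle the two conditions separately and then intersect. The first has 15 states tracking the last 3 symbols read; the second has 4 states tracking whether the input so far still matches the prefix `00`. A product state is a pair (one from each), accepting exactly when both do. After merging equivalent states the machine shrinks.
          0    1  
>  s0     s1   s2 
   s1     s3   s2 
   s2     s2   s2 
   s3     s3   s4 
   s4     s5   s6 
   s5     s7   s8 
   s6     s9  s10 
 * s7     s3   s4 
 * s8     s5   s6 
 * s9     s7   s8 
 * s10    s9  s10 
(> = start, * = accepting)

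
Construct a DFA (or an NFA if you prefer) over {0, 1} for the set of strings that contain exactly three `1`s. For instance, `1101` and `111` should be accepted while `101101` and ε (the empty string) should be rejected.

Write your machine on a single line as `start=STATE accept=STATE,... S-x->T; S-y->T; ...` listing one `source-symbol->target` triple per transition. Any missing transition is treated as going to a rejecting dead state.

start=A; accept=D; A-0->A; A-1->B; B-0->B; B-1->C; C-0->C; C-1->D; D-0->D; D-1->E; E-0->E; E-1->E

Only the number of `1`s matters, and only up to 4. Make a chain A → B → C → D → E advanced by each `1` (with E absorbing); every other symbol self-loops. The accepting set is {D}.
5 states suffice.
       0  1 
>  A   A  B 
   B   B  C 
   C   C  D 
 * D   D  E 
   E   E  E 
(> = start, * = accepting)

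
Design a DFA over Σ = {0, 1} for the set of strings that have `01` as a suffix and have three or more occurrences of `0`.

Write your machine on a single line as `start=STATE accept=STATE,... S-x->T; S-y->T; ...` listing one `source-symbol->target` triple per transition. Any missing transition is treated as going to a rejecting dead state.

Build one automaton per condition and run them in lockstep. The first has 3 states tracking how much of the suffix `01` has currently been matched; the second has 5 states tracking the count of `0`s, saturating at 4. A product state is a pair (one from each), accepting exactly when both do.
With 13 states:
          0    1  
>  S0     S1   S0 
   S1     S2   S3 
   S2     S4   S5 
   S3     S2   S6 
   S4     S7   S8 
   S5     S4   S9 
   S6     S2   S6 
   S7     S7  S10 
 * S8     S7  S11 
   S9     S4   S9 
 * S10    S7  S12 
   S11    S7  S11 
   S12    S7  S12 
(> = start, * = accepting)

start=S0; accept=S8,S10; S0-0->S1; S0-1->S0; S1-0->S2; S1-1->S3; S2-0->S4; S2-1->S5; S3-0->S2; S3-1->S6; S4-0->S7; S4-1->S8; S5-0->S4; S5-1->S9; S6-0->S2; S6-1->S6; S7-0->S7; S7-1->S10; S8-0->S7; S8-1->S11; S9-0->S4; S9-1->S9; S10-0->S7; S10-1->S12; S11-0->S7; S11-1->S11; S12-0->S7; S12-1->S12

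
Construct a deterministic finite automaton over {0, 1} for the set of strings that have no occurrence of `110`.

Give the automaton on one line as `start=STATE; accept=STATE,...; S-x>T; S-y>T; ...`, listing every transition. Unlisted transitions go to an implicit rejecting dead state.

start=s0; accept=s0,s1,s2; s0-0>s0; s0-1>s1; s1-0>s0; s1-1>s2; s2-0>s3; s2-1>s2; s3-0>s3; s3-1>s3

This is the complement of 'contains `110`'. Use the same substring-matching states — s0 through s3 holding how much of `110` has just been matched — but flip the accepting set: everything except the trap s3 accepts.
        0   1  
>* s0   s0  s1 
 * s1   s0  s2 
 * s2   s3  s2 
   s3   s3  s3 
(> = start, * = accepting)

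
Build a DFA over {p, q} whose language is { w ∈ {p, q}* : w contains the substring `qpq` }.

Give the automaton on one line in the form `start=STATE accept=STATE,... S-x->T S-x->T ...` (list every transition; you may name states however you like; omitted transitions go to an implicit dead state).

start=A accept=D A-p->A A-q->B B-p->C B-q->B C-p->A C-q->D D-p->D D-q->D

States A..C record the length of the longest prefix of `qpq` that matches the current input suffix. Reaching D means `qpq` has been seen, and we stay there forever. Accept from D.
4 states suffice.
       p  q 
>  A   A  B 
   B   C  B 
   C   A  D 
 * D   D  D 
(> = start, * = accepting)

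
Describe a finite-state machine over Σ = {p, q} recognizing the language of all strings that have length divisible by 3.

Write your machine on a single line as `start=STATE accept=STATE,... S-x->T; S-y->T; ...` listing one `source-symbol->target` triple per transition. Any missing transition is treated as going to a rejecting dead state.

Count input length modulo 3: every symbol advances one step around the cycle s0 → s1 → s2 → s0. Accept at s0.
        p   q  
>* s0   s1  s1 
   s1   s2  s2 
   s2   s0  s0 
(> = start, * = accepting)

start=s0; accept=s0; s0-p->s1; s0-q->s1; s1-p->s2; s1-q->s2; s2-p->s0; s2-q->s0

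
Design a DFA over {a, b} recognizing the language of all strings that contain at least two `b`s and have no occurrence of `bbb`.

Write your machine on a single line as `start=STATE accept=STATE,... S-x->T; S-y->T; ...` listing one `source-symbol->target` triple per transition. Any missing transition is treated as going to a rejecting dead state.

start=q0; accept=q3,q4,q5,q7,q8,q9; q0-a->q0; q0-b->q1; q1-a->q2; q1-b->q3; q2-a->q2; q2-b->q4; q3-a->q5; q3-b->q6; q4-a->q5; q4-b->q7; q5-a->q5; q5-b->q8; q6-a->q6; q6-b->q6; q7-a->q9; q7-b->q6; q8-a->q9; q8-b->q7; q9-a->q9; q9-b->q8

Run two small machines in parallel and take their product. The first has 4 states tracking the count of `b`s, saturating at 3; the second has 4 states tracking partial matches of the forbidden pattern `bbb`. A product state is a pair (one from each), accepting exactly when both do.
        a   b  
>  q0   q0  q1 
   q1   q2  q3 
   q2   q2  q4 
 * q3   q5  q6 
 * q4   q5  q7 
 * q5   q5  q8 
   q6   q6  q6 
 * q7   q9  q6 
 * q8   q9  q7 
 * q9   q9  q8 
(> = start, * = accepting)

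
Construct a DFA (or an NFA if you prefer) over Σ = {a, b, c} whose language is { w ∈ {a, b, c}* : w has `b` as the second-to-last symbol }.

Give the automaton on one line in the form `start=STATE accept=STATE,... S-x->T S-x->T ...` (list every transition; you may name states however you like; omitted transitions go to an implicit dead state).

start=q0 accept=q7,q8,q9 q0-a->q1 q0-b->q2 q0-c->q3 q1-a->q4 q1-b->q5 q1-c->q6 q2-a->q7 q2-b->q8 q2-c->q9 q3-a->q10 q3-b->q11 q3-c->q12 q4-a->q4 q4-b->q5 q4-c->q6 q5-a->q7 q5-b->q8 q5-c->q9 q6-a->q10 q6-b->q11 q6-c->q12 q7-a->q4 q7-b->q5 q7-c->q6 q8-a->q7 q8-b->q8 q8-c->q9 q9-a->q10 q9-b->q11 q9-c->q12 q10-a->q4 q10-b->q5 q10-c->q6 q11-a->q7 q11-b->q8 q11-c->q9 q12-a->q10 q12-b->q11 q12-c->q12

A DFA must remember the last 2 symbols (since which symbol is second-to-last isn't known until the input ends). Use one state per possible window of the last ≤2 symbols; accept from those whose window starts with `b`.
13 states suffice.
          a    b    c  
>  q0     q1   q2   q3 
   q1     q4   q5   q6 
   q2     q7   q8   q9 
   q3    q10  q11  q12 
   q4     q4   q5   q6 
   q5     q7   q8   q9 
   q6    q10  q11  q12 
 * q7     q4   q5   q6 
 * q8     q7   q8   q9 
 * q9    q10  q11  q12 
   q10    q4   q5   q6 
   q11    q7   q8   q9 
   q12   q10  q11  q12 
(> = start, * = accepting)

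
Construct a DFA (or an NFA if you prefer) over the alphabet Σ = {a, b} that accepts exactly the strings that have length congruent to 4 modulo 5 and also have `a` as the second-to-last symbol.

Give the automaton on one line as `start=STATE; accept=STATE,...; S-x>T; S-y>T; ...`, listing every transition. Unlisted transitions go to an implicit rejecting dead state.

Run two small machines in parallel and take their product. The first has 5 states tracking the input length modulo 5; the second has 7 states tracking the last 2 symbols read. A product state is a pair (one from each), accepting exactly when both do. Minimizing collapses redundant product states.
        a   b  
>  s0   s1  s1 
   s1   s2  s2 
   s2   s3  s4 
   s3   s5  s5 
   s4   s6  s6 
 * s5   s0  s0 
   s6   s0  s0 
(> = start, * = accepting)

start=s0; accept=s5; s0-a>s1; s0-b>s1; s1-a>s2; s1-b>s2; s2-a>s3; s2-b>s4; s3-a>s5; s3-b>s5; s4-a>s6; s4-b>s6; s5-a>s0; s5-b>s0; s6-a>s0; s6-b>s0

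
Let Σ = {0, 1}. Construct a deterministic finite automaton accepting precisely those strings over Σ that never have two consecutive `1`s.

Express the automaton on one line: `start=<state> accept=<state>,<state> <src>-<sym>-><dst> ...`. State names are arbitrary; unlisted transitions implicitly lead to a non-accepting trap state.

This is the complement of 'contains `11`'. Use the same substring-matching states — S0 through S2 holding how much of `11` has just been matched — but flip the accepting set: everything except the trap S2 accepts.
With 3 states:
        0   1  
>* S0   S0  S1 
 * S1   S0  S2 
   S2   S2  S2 
(> = start, * = accepting)

start=S0 accept=S0,S1 S0-0->S0 S0-1->S1 S1-0->S0 S1-1->S2 S2-0->S2 S2-1->S2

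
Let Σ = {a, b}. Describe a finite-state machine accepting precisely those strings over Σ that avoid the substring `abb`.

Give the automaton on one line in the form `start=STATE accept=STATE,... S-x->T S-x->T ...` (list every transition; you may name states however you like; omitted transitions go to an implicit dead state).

Track partial matches of the forbidden pattern `abb`. State q3 is a dead state reached once `abb` has occurred; every other state accepts. q0 means no part of `abb` is currently matched.
A 4-state machine:
        a   b  
>* q0   q1  q0 
 * q1   q1  q2 
 * q2   q1  q3 
   q3   q3  q3 
(> = start, * = accepting)

start=q0 accept=q0,q1,q2 q0-a->q1 q0-b->q0 q1-a->q1 q1-b->q2 q2-a->q1 q2-b->q3 q3-a->q3 q3-b->q3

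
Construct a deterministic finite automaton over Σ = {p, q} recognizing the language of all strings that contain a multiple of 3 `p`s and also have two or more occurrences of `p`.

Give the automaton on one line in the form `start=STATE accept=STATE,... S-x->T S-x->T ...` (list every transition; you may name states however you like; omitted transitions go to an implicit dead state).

Handle the two conditions separately and then intersect. One (3 states) tracks the count of `p`s modulo 3; the other (4 states) tracks the count of `p`s, saturating at 3. Each combined state is a pair, one component from each; accept when both components accept.
        p   q  
>  s0   s1  s0 
   s1   s2  s1 
   s2   s3  s2 
 * s3   s4  s3 
   s4   s5  s4 
   s5   s3  s5 
(> = start, * = accepting)

start=s0 accept=s3 s0-p->s1 s0-q->s0 s1-p->s2 s1-q->s1 s2-p->s3 s2-q->s2 s3-p->s4 s3-q->s3 s4-p->s5 s4-q->s4 s5-p->s3 s5-q->s5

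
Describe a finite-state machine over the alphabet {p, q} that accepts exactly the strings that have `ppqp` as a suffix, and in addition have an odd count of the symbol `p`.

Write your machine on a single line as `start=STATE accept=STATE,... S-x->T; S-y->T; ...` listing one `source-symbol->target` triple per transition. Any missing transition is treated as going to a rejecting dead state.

start=A; accept=I; A-p->B; A-q->A; B-p->C; B-q->D; C-p->E; C-q->F; D-p->G; D-q->D; E-p->C; E-q->H; F-p->I; F-q->A; G-p->E; G-q->A; H-p->J; H-q->D; I-p->C; I-q->D; J-p->E; J-q->A

Handle the two conditions separately and then intersect. One (5 states) tracks how much of the suffix `ppqp` has currently been matched; the other (2 states) tracks the count of `p`s modulo 2. Each combined state is a pair, one component from each; accept when both components accept.
10 states suffice.
       p  q 
>  A   B  A 
   B   C  D 
   C   E  F 
   D   G  D 
   E   C  H 
   F   I  A 
   G   E  A 
   H   J  D 
 * I   C  D 
   J   E  A 
(> = start, * = accepting)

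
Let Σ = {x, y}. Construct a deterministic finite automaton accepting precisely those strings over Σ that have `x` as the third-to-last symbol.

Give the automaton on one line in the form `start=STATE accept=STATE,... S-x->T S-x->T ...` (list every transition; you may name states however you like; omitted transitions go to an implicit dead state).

start=S0 accept=S7,S8,S9,S10 S0-x->S1 S0-y->S2 S1-x->S3 S1-y->S4 S2-x->S5 S2-y->S6 S3-x->S7 S3-y->S8 S4-x->S9 S4-y->S10 S5-x->S11 S5-y->S12 S6-x->S13 S6-y->S14 S7-x->S7 S7-y->S8 S8-x->S9 S8-y->S10 S9-x->S11 S9-y->S12 S10-x->S13 S10-y->S14 S11-x->S7 S11-y->S8 S12-x->S9 S12-y->S10 S13-x->S11 S13-y->S12 S14-x->S13 S14-y->S14

A DFA must remember the last 3 symbols (since which symbol is third-to-last isn't known until the input ends). Use one state per possible window of the last ≤3 symbols; accept from those whose window starts with `x`.
15 states suffice.
          x    y  
>  S0     S1   S2 
   S1     S3   S4 
   S2     S5   S6 
   S3     S7   S8 
   S4     S9  S10 
   S5    S11  S12 
   S6    S13  S14 
 * S7     S7   S8 
 * S8     S9  S10 
 * S9    S11  S12 
 * S10   S13  S14 
   S11    S7   S8 
   S12    S9  S10 
   S13   S11  S12 
   S14   S13  S14 
(> = start, * = accepting)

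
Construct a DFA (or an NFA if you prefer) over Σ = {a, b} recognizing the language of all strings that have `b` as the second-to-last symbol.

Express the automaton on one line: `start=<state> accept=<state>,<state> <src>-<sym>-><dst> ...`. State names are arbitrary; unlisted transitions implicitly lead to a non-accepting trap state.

start=q0 accept=q5,q6 q0-a->q1 q0-b->q2 q1-a->q3 q1-b->q4 q2-a->q5 q2-b->q6 q3-a->q3 q3-b->q4 q4-a->q5 q4-b->q6 q5-a->q3 q5-b->q4 q6-a->q5 q6-b->q6

A DFA must remember the last 2 symbols (since which symbol is second-to-last isn't known until the input ends). Use one state per possible window of the last ≤2 symbols; accept from those whose window starts with `b`.
        a   b  
>  q0   q1  q2 
   q1   q3  q4 
   q2   q5  q6 
   q3   q3  q4 
   q4   q5  q6 
 * q5   q3  q4 
 * q6   q5  q6 
(> = start, * = accepting)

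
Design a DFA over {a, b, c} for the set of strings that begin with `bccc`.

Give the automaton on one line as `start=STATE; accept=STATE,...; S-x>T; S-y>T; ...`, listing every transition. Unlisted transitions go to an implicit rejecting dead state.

Walk along `bccc` while the input agrees: from S0 take `b` to S1, and so on. Any deviation drops to the rejecting sink S5. Once S4 is reached the prefix is confirmed and every continuation is accepted.
        a   b   c  
>  S0   S5  S1  S5 
   S1   S5  S5  S2 
   S2   S5  S5  S3 
   S3   S5  S5  S4 
 * S4   S4  S4  S4 
   S5   S5  S5  S5 
(> = start, * = accepting)

start=S0; accept=S4; S0-a>S5; S0-b>S1; S0-c>S5; S1-a>S5; S1-b>S5; S1-c>S2; S2-a>S5; S2-b>S5; S2-c>S3; S3-a>S5; S3-b>S5; S3-c>S4; S4-a>S4; S4-b>S4; S4-c>S4; S5-a>S5; S5-b>S5; S5-c>S5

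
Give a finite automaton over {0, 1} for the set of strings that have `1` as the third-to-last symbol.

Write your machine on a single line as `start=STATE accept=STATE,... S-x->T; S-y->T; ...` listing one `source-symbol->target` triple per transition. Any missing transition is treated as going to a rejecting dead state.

A DFA must remember the last 3 symbols (since which symbol is third-to-last isn't known until the input ends). Use one state per possible window of the last ≤3 symbols; accept from those whose window starts with `1`.
          0    1  
>  q0     q1   q2 
   q1     q3   q4 
   q2     q5   q6 
   q3     q7   q8 
   q4     q9  q10 
   q5    q11  q12 
   q6    q13  q14 
   q7     q7   q8 
   q8     q9  q10 
   q9    q11  q12 
   q10   q13  q14 
 * q11    q7   q8 
 * q12    q9  q10 
 * q13   q11  q12 
 * q14   q13  q14 
(> = start, * = accepting)

start=q0; accept=q11,q12,q13,q14; q0-0->q1; q0-1->q2; q1-0->q3; q1-1->q4; q2-0->q5; q2-1->q6; q3-0->q7; q3-1->q8; q4-0->q9; q4-1->q10; q5-0->q11; q5-1->q12; q6-0->q13; q6-1->q14; q7-0->q7; q7-1->q8; q8-0->q9; q8-1->q10; q9-0->q11; q9-1->q12; q10-0->q13; q10-1->q14; q11-0->q7; q11-1->q8; q12-0->q9; q12-1->q10; q13-0->q11; q13-1->q12; q14-0->q13; q14-1->q14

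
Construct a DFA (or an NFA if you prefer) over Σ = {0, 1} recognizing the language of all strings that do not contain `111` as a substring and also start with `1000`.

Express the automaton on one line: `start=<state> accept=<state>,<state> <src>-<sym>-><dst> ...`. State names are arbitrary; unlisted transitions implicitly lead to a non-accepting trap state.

start=s0 accept=s5,s6,s7 s0-0->s1 s0-1->s2 s1-0->s1 s1-1->s1 s2-0->s3 s2-1->s1 s3-0->s4 s3-1->s1 s4-0->s5 s4-1->s1 s5-0->s5 s5-1->s6 s6-0->s5 s6-1->s7 s7-0->s5 s7-1->s1

Build one automaton per condition and run them in lockstep. The first has 4 states tracking partial matches of the forbidden pattern `111`; the second has 6 states tracking whether the input so far still matches the prefix `1000`. A product state is a pair (one from each), accepting exactly when both do. Equivalent product states are then merged.
8 states suffice.
        0   1  
>  s0   s1  s2 
   s1   s1  s1 
   s2   s3  s1 
   s3   s4  s1 
   s4   s5  s1 
 * s5   s5  s6 
 * s6   s5  s7 
 * s7   s5  s1 
(> = start, * = accepting)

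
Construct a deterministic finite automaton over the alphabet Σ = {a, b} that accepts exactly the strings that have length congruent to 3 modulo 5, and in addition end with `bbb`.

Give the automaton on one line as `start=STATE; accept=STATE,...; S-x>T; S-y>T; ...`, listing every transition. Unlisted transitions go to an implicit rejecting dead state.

start=S0; accept=S9; S0-a>S1; S0-b>S2; S1-a>S3; S1-b>S4; S2-a>S3; S2-b>S5; S3-a>S6; S3-b>S7; S4-a>S6; S4-b>S8; S5-a>S6; S5-b>S9; S6-a>S10; S6-b>S11; S7-a>S10; S7-b>S12; S8-a>S10; S8-b>S13; S9-a>S10; S9-b>S13; S10-a>S0; S10-b>S14; S11-a>S0; S11-b>S15; S12-a>S0; S12-b>S16; S13-a>S0; S13-b>S16; S14-a>S1; S14-b>S17; S15-a>S1; S15-b>S18; S16-a>S1; S16-b>S18; S17-a>S3; S17-b>S19; S18-a>S3; S18-b>S19; S19-a>S6; S19-b>S9

Handle the two conditions separately and then intersect. One (5 states) tracks the input length modulo 5; the other (4 states) tracks how much of the suffix `bbb` has currently been matched. Each combined state is a pair, one component from each; accept when both components accept.
With 20 states:
          a    b  
>  S0     S1   S2 
   S1     S3   S4 
   S2     S3   S5 
   S3     S6   S7 
   S4     S6   S8 
   S5     S6   S9 
   S6    S10  S11 
   S7    S10  S12 
   S8    S10  S13 
 * S9    S10  S13 
   S10    S0  S14 
   S11    S0  S15 
   S12    S0  S16 
   S13    S0  S16 
   S14    S1  S17 
   S15    S1  S18 
   S16    S1  S18 
   S17    S3  S19 
   S18    S3  S19 
   S19    S6   S9 
(> = start, * = accepting)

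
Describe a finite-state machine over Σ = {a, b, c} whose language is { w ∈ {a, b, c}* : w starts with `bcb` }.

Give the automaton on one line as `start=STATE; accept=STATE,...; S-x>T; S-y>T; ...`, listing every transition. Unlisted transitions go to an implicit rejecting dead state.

Walk along `bcb` while the input agrees: from S0 take `b` to S1, and so on. Any deviation drops to the rejecting sink S4. Once S3 is reached the prefix is confirmed and every continuation is accepted.
With 5 states:
        a   b   c  
>  S0   S4  S1  S4 
   S1   S4  S4  S2 
   S2   S4  S3  S4 
 * S3   S3  S3  S3 
   S4   S4  S4  S4 
(> = start, * = accepting)

start=S0; accept=S3; S0-a>S4; S0-b>S1; S0-c>S4; S1-a>S4; S1-b>S4; S1-c>S2; S2-a>S4; S2-b>S3; S2-c>S4; S3-a>S3; S3-b>S3; S3-c>S3; S4-a>S4; S4-b>S4; S4-c>S4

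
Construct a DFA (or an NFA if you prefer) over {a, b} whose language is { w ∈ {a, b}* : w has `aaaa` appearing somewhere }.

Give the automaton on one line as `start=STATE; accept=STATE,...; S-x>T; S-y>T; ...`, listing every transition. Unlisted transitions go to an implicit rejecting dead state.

start=q0; accept=q4; q0-a>q1; q0-b>q0; q1-a>q2; q1-b>q0; q2-a>q3; q2-b>q0; q3-a>q4; q3-b>q0; q4-a>q4; q4-b>q4

States q0..q3 record the length of the longest prefix of `aaaa` that matches the current input suffix. Reaching q4 means `aaaa` has been seen, and we stay there forever. Accept from q4.
        a   b  
>  q0   q1  q0 
   q1   q2  q0 
   q2   q3  q0 
   q3   q4  q0 
 * q4   q4  q4 
(> = start, * = accepting)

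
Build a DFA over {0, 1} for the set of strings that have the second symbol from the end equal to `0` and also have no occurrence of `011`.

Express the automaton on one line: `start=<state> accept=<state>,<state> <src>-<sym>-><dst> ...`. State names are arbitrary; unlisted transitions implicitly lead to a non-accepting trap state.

start=q0 accept=q2,q3 q0-0->q1 q0-1->q0 q1-0->q2 q1-1->q3 q2-0->q2 q2-1->q3 q3-0->q1 q3-1->q4 q4-0->q4 q4-1->q4

Build one automaton per condition and run them in lockstep. One (7 states) tracks the last 2 symbols read; the other (4 states) tracks partial matches of the forbidden pattern `011`. Each combined state is a pair, one component from each; accept when both components accept. After merging equivalent states the machine shrinks.
A 5-state machine:
        0   1  
>  q0   q1  q0 
   q1   q2  q3 
 * q2   q2  q3 
 * q3   q1  q4 
   q4   q4  q4 
(> = start, * = accepting)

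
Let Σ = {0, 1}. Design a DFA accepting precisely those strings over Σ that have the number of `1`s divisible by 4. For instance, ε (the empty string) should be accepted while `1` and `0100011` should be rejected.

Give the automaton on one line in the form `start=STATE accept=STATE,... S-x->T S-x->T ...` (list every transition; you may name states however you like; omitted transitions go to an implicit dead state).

The only thing that matters is how many `1`s have appeared, reduced mod 4. Use one state per residue: A for 0, …, D for 3. Reading `1` moves to the next residue; anything else stays put. A is accepting.
4 states suffice.
       0  1 
>* A   A  B 
   B   B  C 
   C   C  D 
   D   D  A 
(> = start, * = accepting)

start=A accept=A A-0->A A-1->B B-0->B B-1->C C-0->C C-1->D D-0->D D-1->A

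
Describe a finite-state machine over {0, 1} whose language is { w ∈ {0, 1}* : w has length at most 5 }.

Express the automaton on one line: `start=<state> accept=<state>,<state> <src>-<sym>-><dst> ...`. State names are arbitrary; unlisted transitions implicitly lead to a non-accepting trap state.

We only need to distinguish lengths 0, 1, …, 5, and '>5'. Chain q0 → q1 → q2 → q3 → q4 → q5 → q6 on every symbol, with q6 looping. Accepting states: {q0, q1, q2, q3, q4, q5}.
With 7 states:
        0   1  
>* q0   q1  q1 
 * q1   q2  q2 
 * q2   q3  q3 
 * q3   q4  q4 
 * q4   q5  q5 
 * q5   q6  q6 
   q6   q6  q6 
(> = start, * = accepting)

start=q0 accept=q0,q1,q2,q3,q4,q5 q0-0->q1 q0-1->q1 q1-0->q2 q1-1->q2 q2-0->q3 q2-1->q3 q3-0->q4 q3-1->q4 q4-0->q5 q4-1->q5 q5-0->q6 q5-1->q6 q6-0->q6 q6-1->q6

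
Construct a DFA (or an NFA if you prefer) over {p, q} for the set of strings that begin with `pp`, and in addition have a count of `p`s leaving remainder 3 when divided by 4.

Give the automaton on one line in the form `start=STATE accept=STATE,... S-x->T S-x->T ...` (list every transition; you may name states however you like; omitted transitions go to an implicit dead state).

Build one automaton per condition and run them in lockstep. The first has 4 states tracking whether the input so far still matches the prefix `pp`; the second has 4 states tracking the count of `p`s modulo 4. A product state is a pair (one from each), accepting exactly when both do.
A 10-state machine:
        p   q  
>  S0   S1  S2 
   S1   S3  S4 
   S2   S4  S2 
   S3   S5  S3 
   S4   S6  S4 
 * S5   S7  S5 
   S6   S8  S6 
   S7   S9  S7 
   S8   S2  S8 
   S9   S3  S9 
(> = start, * = accepting)

start=S0 accept=S5 S0-p->S1 S0-q->S2 S1-p->S3 S1-q->S4 S2-p->S4 S2-q->S2 S3-p->S5 S3-q->S3 S4-p->S6 S4-q->S4 S5-p->S7 S5-q->S5 S6-p->S8 S6-q->S6 S7-p->S9 S7-q->S7 S8-p->S2 S8-q->S8 S9-p->S3 S9-q->S9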